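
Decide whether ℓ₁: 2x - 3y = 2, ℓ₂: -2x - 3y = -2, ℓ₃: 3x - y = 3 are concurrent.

The three lines meet at one point iff the augmented coefficient matrix [aᵢ bᵢ cᵢ] has rank < 3, i.e. its determinant vanishes.
Here the determinant is 0.
It vanishes, so the lines are concurrent at (1, 0).

Yes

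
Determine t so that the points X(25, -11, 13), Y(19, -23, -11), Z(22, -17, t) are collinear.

Collinearity requires XY × XZ = 0; each component is linear in t.
The x-component gives (-12)t + (12) = 0, so t = 1.
The remaining components then also vanish.

1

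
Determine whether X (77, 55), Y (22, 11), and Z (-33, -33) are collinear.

Yes

XY = (-55, -44), XZ = (-110, -88).
Twice the signed area of △XYZ is (-55)(-88) − (-44)(-110) = 0.
The triangle is degenerate (zero area), so the points are collinear.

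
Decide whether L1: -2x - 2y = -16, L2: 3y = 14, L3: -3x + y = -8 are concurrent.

The three lines meet at one point iff the augmented coefficient matrix [aᵢ bᵢ cᵢ] has rank < 3, i.e. its determinant vanishes.
Here the determinant is 16.
Nonzero, so no common point exists.

No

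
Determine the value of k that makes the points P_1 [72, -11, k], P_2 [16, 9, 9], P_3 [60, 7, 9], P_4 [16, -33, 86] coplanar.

The points are coplanar iff P_1P_2 · (P_1P_3 × P_1P_4) = 0.
Expanding, this is linear in k: (1848)k + (-75768) = 0.
So k = 41.

41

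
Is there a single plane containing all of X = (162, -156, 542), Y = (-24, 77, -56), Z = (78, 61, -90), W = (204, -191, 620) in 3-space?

Yes

A normal to the plane through X, Y, Z is n = XY × XZ = (-17490, -67320, -20790).
The plane has equation n·P = -3599640. For W: n·W = -3599640.
Equal, so W lies in the plane and all four are coplanar.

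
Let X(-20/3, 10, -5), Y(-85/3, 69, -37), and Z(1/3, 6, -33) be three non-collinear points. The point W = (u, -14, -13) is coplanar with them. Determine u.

6

Coplanarity requires XY · (XZ × XW) = 0.
XY = (-65/3, 59, -32), XZ = (7, -4, -28); the triple product is linear in u with coefficient -1780 and constant term 10680.
Setting it to zero: u = 6.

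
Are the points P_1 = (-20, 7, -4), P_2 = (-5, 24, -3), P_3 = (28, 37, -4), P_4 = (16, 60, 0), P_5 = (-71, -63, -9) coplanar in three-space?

Yes

The plane through P_1, P_2, P_3 has normal n = P_1P_2 × P_1P_3 = (-30, 48, -366) and equation n·P = 2400.
Checking the remaining points: n·P_4 = 2400, n·P_5 = 2400.
All equal 2400, so all 5 points lie in one plane.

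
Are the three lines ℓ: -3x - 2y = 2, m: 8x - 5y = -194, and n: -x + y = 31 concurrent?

No

Intersecting ℓ and m: solving the 2×2 system gives (x, y) = (-398/31, 566/31).
Substitute into n: (-1)(-398/31) + (1)(566/31) = 964/31.
But n requires 31 ≠ 964/31, so the three lines have no common point.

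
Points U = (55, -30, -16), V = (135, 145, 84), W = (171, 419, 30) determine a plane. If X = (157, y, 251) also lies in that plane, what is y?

A normal to the plane is n = UV × UW = (-36850, 7920, 15620).
X lies in the plane iff n · UX = 0.
This gives (7920)y + (649440) = 0, so y = -82.

-82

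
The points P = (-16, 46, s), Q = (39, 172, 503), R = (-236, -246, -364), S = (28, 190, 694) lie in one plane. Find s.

The points are coplanar iff PQ · (PR × PS) = 0.
Expanding, this is linear in s: (9548)s + (-515592) = 0.
So s = 54.

54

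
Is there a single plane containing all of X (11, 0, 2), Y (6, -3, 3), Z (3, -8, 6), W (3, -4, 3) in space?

The four points are coplanar iff the 3×3 determinant with rows XY, XZ, XW is zero.
Rows: (-5, -3, 1), (-8, -8, 4), (-8, -4, 1).
Expanding along the first row: (-5)(8) − (-3)(24) + (1)(-32) = 0.
Zero determinant ⇒ coplanar.

Yes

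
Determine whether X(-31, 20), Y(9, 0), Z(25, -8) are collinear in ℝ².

XY = (40, -20), XZ = (56, -28).
Twice the signed area of △XYZ is (40)(-28) − (-20)(56) = 0.
The triangle is degenerate (zero area), so the points are collinear.

Yes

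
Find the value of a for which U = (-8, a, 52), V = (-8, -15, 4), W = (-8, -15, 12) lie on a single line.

-15

Collinearity requires UV × UW = 0; each component is linear in a.
The x-component gives (-8)a + (-120) = 0, so a = -15.
The remaining components then also vanish.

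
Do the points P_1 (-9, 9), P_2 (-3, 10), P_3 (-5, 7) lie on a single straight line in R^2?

No

P_1P_2 = (6, 1), P_1P_3 = (4, -2).
det[P_1P_2; P_1P_3] = (6)(-2) − (1)(4) = -16.
The determinant is nonzero, so they are not collinear.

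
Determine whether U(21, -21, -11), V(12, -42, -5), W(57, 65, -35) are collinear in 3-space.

UV = (-9, -21, 6), UW = (36, 86, -24).
UV × UW = (-12, 0, -18).
The cross product is nonzero, so the points do not lie on one line.

No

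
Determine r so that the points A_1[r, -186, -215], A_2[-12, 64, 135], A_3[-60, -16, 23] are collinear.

Collinearity requires A_1A_2 × A_1A_3 = 0; each component is linear in r.
The y-component gives (-112)r + (-18144) = 0, so r = -162.
The remaining components then also vanish.

-162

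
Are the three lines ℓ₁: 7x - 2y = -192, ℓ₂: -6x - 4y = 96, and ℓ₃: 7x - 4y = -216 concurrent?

Lines aᵢx + bᵢy = cᵢ with pairwise distinct directions are concurrent exactly when det[aᵢ bᵢ cᵢ] = 0.
Here the determinant is 0.
It vanishes, so the lines are concurrent at (-24, 12).

Yes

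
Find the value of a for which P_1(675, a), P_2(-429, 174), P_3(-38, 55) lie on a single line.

-162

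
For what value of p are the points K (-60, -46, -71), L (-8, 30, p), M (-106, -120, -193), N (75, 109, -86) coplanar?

The points are coplanar iff KL · (KM × KN) = 0.
Expanding, this is linear in p: (2860)p + (-60060) = 0.
So p = 21.

21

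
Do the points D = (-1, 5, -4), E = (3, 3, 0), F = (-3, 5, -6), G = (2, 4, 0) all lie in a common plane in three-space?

With D as base: DE = (4, -2, 4), DF = (-2, 0, -2), DG = (3, -1, 4).
DF × DG = (-2, 2, 2).
DE · (DF × DG) = -4.
Since -4 ≠ 0, the four points are not coplanar.

No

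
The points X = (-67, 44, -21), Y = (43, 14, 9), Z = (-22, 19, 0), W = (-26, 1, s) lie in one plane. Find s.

Normal to plane XYZ: n = (120, -960, -1400); plane equation n·P = -20880.
Requiring n·W = -20880: (-1400)s + (-4080) = -20880.
So s = 12.

12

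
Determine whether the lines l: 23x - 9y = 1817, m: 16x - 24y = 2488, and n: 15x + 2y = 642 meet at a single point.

Lines aᵢx + bᵢy = cᵢ with pairwise distinct directions are concurrent exactly when det[aᵢ bᵢ cᵢ] = 0.
Here the determinant is 0.
It vanishes, so the lines are concurrent at (52, -69).

Yes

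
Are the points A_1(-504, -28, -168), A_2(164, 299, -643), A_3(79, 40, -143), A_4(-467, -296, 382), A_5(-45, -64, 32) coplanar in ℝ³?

No

The plane through A_1, A_2, A_3 has normal n = A_1A_2 × A_1A_3 = (40475, -293625, -145217) and equation n·P = 12218556.
Checking the remaining points: n·A_4 = 12538281, n·A_5 = 12323681.
Since n·A_4 = 12538281 ≠ 12218556, A_4 is off the plane and the points are not all coplanar.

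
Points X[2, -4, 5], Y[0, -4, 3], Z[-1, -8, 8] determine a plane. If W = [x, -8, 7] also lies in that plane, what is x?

-2

Coplanarity requires XY · (XZ × XW) = 0.
XY = (-2, 0, -2), XZ = (-3, -4, 3); the triple product is linear in x with coefficient -8 and constant term -16.
Setting it to zero: x = -2.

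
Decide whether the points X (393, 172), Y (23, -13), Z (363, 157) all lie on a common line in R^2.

XY = (-370, -185), XZ = (-30, -15).
Checking proportionality: XZ = 3/37·XY, so the vectors are parallel and the points are collinear.

Yes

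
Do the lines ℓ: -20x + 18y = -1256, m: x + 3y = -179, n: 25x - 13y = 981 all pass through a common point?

Yes

Intersecting ℓ and m: solving the 2×2 system gives (x, y) = (7, -62).
Substitute into n: (25)(7) + (-13)(-62) = 981.
This equals 981, so (7, -62) lies on all three lines and they are concurrent.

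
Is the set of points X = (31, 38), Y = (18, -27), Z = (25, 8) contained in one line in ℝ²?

XY = (-13, -65), XZ = (-6, -30).
Twice the signed area of △XYZ is (-13)(-30) − (-65)(-6) = 0.
The triangle is degenerate (zero area), so the points are collinear.

Yes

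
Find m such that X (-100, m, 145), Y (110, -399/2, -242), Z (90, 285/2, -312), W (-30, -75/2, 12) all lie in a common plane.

Coplanarity ⇔ det[XY; XZ; XW] = 0.
Expanding, this is linear in m: (-14880)m + (379440) = 0.
So m = 51/2.

51/2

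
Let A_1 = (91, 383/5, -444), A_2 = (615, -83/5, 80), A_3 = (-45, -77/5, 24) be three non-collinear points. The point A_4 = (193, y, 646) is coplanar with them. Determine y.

Coplanarity requires A_1A_2 · (A_1A_3 × A_1A_4) = 0.
A_1A_2 = (524, -466/5, 524), A_1A_3 = (-136, -92, 468); the triple product is linear in y with coefficient -316496 and constant term -208254368/5.
Setting it to zero: y = -658/5.

-658/5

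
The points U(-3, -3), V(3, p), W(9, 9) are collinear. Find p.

3

Collinearity: (V − U) must be parallel to (W − U) = (12, 12).
Cross-multiplying the components: (p − (-3))·(12) = (6)·(12).
Solving gives p = 3.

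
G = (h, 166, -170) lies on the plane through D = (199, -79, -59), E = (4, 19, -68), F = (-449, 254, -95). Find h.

-50

A normal to the plane is n = DE × DF = (-531, -1188, -1431).
G lies in the plane iff n · DG = 0.
This gives (-531)h + (-26550) = 0, so h = -50.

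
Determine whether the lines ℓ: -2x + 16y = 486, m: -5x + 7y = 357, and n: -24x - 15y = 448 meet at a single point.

No

Intersecting ℓ and m: solving the 2×2 system gives (x, y) = (-35, 26).
Substitute into n: (-24)(-35) + (-15)(26) = 450.
But n requires 448 ≠ 450, so the three lines have no common point.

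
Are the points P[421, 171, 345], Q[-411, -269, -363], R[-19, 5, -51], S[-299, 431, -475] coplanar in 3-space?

The four points are coplanar iff the 3×3 determinant with rows PQ, PR, PS is zero.
Rows: (-832, -440, -708), (-440, -166, -396), (-720, 260, -820).
Expanding along the first row: (-832)(239080) − (-440)(75680) + (-708)(-233920) = 0.
Zero determinant ⇒ coplanar.

Yes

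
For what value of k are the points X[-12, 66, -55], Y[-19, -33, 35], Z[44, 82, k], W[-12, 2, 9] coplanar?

1

Coplanarity ⇔ det[XY; XZ; XW] = 0.
Expanding, this is linear in k: (-448)k + (448) = 0.
So k = 1.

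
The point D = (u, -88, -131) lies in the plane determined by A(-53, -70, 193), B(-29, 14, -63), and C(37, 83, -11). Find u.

-125

A normal to the plane is n = AB × AC = (22032, -18144, -3888).
D lies in the plane iff n · AD = 0.
This gives (22032)u + (2754000) = 0, so u = -125.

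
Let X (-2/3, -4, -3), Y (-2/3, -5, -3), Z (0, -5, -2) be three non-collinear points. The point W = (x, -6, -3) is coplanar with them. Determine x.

The plane through X, Y, Z has equation −1x + (2/3)z = -4/3.
Substituting W: (-1)x + (-2) = -4/3, so x = -2/3.

-2/3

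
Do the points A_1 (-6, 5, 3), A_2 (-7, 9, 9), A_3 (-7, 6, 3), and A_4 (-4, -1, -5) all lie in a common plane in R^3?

Yes

The four points are coplanar iff the 3×3 determinant with rows A_1A_2, A_1A_3, A_1A_4 is zero.
Rows: (-1, 4, 6), (-1, 1, 0), (2, -6, -8).
Expanding along the first row: (-1)(-8) − (4)(8) + (6)(4) = 0.
Zero determinant ⇒ coplanar.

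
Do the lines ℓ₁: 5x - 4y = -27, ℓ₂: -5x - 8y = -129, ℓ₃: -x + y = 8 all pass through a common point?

Intersecting ℓ₁ and ℓ₂: solving the 2×2 system gives (x, y) = (5, 13).
Substitute into ℓ₃: (-1)(5) + (1)(13) = 8.
This equals 8, so (5, 13) lies on all three lines and they are concurrent.

Yes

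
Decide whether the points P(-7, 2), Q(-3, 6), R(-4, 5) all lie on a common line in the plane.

PQ = (4, 4), PR = (3, 3).
Checking proportionality: PR = 3/4·PQ, so the vectors are parallel and the points are collinear.

Yes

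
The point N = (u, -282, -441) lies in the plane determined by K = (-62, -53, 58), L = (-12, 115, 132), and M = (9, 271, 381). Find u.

The plane through K, L, M has equation 30288x − 10896y + 4272z = -1052592.
Substituting N: (30288)u + (1188720) = -1052592, so u = -74.

-74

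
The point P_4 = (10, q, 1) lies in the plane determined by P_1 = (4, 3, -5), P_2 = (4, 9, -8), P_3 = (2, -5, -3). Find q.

Coplanarity requires P_1P_2 · (P_1P_3 × P_1P_4) = 0.
P_1P_2 = (0, 6, -3), P_1P_3 = (-2, -8, 2); the triple product is linear in q with coefficient 6 and constant term -18.
Setting it to zero: q = 3.

3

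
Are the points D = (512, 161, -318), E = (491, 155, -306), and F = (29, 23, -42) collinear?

Yes

DE = (-21, -6, 12), DF = (-483, -138, 276).
DE × DF = (0, 0, 0).
The cross product vanishes, so the three points are collinear.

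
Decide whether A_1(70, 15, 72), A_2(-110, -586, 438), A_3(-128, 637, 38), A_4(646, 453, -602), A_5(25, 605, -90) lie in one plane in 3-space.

The plane through A_1, A_2, A_3 has normal n = A_1A_2 × A_1A_3 = (-207218, -78588, -230958) and equation n·P = -32313056.
Checking the remaining points: n·A_4 = -30426476, n·A_5 = -31939970.
Since n·A_4 = -30426476 ≠ -32313056, A_4 is off the plane and the points are not all coplanar.

No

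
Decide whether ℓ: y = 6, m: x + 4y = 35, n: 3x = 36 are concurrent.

No

Intersecting ℓ and m: solving the 2×2 system gives (x, y) = (11, 6).
Substitute into n: (3)(11) + (0)(6) = 33.
But n requires 36 ≠ 33, so the three lines have no common point.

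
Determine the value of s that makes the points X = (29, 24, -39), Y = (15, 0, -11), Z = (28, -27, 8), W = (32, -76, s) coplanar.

51

Coplanarity ⇔ det[XY; XZ; XW] = 0.
Expanding, this is linear in s: (690)s + (-35190) = 0.
So s = 51.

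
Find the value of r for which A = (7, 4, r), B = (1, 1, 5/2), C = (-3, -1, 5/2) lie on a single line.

5/2

Direction BC = (-4, -2, 0). From the x-coordinate of A, the parameter along the line is τ = (7 − 1)/(-4) = -3/2.
Then r = 5/2 + (-3/2)·(0) = 5/2.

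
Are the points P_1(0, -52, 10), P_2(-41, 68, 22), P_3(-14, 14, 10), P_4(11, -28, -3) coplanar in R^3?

No

The four points are coplanar iff the 3×3 determinant with rows P_1P_2, P_1P_3, P_1P_4 is zero.
Rows: (-41, 120, 12), (-14, 66, 0), (11, 24, -13).
Expanding along the first row: (-41)(-858) − (120)(182) + (12)(-1062) = 594.
Nonzero ⇒ not coplanar.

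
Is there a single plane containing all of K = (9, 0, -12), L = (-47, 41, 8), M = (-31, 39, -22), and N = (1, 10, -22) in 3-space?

No

A normal to the plane through K, L, M is n = KL × KM = (-1190, -1360, -544).
The plane has equation n·P = -4182. For N: n·N = -2822.
-2822 ≠ -4182, so N is off the plane.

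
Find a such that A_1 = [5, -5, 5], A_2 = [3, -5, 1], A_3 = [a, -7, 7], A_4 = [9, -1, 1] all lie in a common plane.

Normal to plane A_1A_2A_4: n = (16, -24, -8); plane equation n·P = 160.
Requiring n·A_3 = 160: (16)a + (112) = 160.
So a = 3.

3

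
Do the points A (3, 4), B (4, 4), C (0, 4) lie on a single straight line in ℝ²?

Yes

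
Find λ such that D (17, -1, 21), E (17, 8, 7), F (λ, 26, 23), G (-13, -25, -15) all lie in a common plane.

35

The points are coplanar iff DE · (DF × DG) = 0.
Expanding, this is linear in λ: (660)λ + (-23100) = 0.
So λ = 35.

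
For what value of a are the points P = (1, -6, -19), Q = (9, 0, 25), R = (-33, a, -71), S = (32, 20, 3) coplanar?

-34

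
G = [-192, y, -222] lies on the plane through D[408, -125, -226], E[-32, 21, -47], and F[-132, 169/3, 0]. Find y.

-23/3

Coplanarity requires DE · (DF × DG) = 0.
DE = (-440, 146, 179), DF = (-540, 544/3, 226); the triple product is linear in y with coefficient 2780 and constant term 63940/3.
Setting it to zero: y = -23/3.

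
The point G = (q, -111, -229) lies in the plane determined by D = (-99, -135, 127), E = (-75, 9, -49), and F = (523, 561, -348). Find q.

-535

Coplanarity requires DE · (DF × DG) = 0.
DE = (24, 144, -176), DF = (622, 696, -475); the triple product is linear in q with coefficient 54096 and constant term 28941360.
Setting it to zero: q = -535.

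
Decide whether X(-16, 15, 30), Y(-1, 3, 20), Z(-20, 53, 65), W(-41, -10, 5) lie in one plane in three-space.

No

With X as base: XY = (15, -12, -10), XZ = (-4, 38, 35), XW = (-25, -25, -25).
XZ × XW = (-75, -975, 1050).
XY · (XZ × XW) = 75.
Since 75 ≠ 0, the four points are not coplanar.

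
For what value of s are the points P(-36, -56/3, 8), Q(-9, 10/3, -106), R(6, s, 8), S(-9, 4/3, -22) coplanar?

34/3

The points are coplanar iff PQ · (PR × PS) = 0.
Expanding, this is linear in s: (2268)s + (-25704) = 0.
So s = 34/3.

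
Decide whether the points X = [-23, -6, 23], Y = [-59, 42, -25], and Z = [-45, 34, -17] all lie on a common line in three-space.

No

XY = (-36, 48, -48), XZ = (-22, 40, -40).
XY × XZ = (0, -384, -384).
The cross product is nonzero, so the points do not lie on one line.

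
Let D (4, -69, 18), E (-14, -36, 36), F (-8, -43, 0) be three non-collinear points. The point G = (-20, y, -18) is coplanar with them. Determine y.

A normal to the plane is n = DE × DF = (-1062, -540, -72).
G lies in the plane iff n · DG = 0.
This gives (-540)y + (-9180) = 0, so y = -17.

-17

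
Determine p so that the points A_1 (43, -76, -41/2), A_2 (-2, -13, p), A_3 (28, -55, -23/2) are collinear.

Collinearity requires A_1A_2 × A_1A_3 = 0; each component is linear in p.
The x-component gives (-21)p + (273/2) = 0, so p = 13/2.
The remaining components then also vanish.

13/2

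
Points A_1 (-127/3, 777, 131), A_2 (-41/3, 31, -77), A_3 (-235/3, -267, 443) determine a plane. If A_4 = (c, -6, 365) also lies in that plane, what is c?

Coplanarity requires A_1A_2 · (A_1A_3 × A_1A_4) = 0.
A_1A_2 = (86/3, -746, -208), A_1A_3 = (-36, -1044, 312); the triple product is linear in c with coefficient -449904 and constant term -31193344.
Setting it to zero: c = -208/3.

-208/3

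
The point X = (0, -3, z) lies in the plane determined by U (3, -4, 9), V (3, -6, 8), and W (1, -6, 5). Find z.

5

A normal to the plane is n = UV × UW = (6, 2, -4).
X lies in the plane iff n · UX = 0.
This gives (-4)z + (20) = 0, so z = 5.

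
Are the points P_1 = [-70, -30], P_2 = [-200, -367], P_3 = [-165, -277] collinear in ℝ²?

P_1P_2 = (-130, -337), P_1P_3 = (-95, -247).
If collinear, P_1P_3 would be a scalar multiple of P_1P_2. But (-130)·(-247) ≠ (-337)·(-95) (difference 95), so they are not parallel; the points are not collinear.

No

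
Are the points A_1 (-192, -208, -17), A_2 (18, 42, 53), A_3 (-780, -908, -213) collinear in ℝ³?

Yes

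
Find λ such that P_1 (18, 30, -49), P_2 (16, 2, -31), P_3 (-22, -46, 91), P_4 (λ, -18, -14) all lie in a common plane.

13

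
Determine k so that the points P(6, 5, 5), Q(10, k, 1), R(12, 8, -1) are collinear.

7

Direction PR = (6, 3, -6). From the x-coordinate of Q, the parameter along the line is τ = (10 − 6)/6 = 2/3.
Then k = 5 + 2/3·(3) = 7.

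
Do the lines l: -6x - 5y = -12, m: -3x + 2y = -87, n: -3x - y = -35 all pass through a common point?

No

Lines aᵢx + bᵢy = cᵢ with pairwise distinct directions are concurrent exactly when det[aᵢ bᵢ cᵢ] = 0.
Here the determinant is 54.
Nonzero, so no common point exists.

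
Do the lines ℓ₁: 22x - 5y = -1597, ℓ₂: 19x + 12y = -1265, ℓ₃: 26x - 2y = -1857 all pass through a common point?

No

Intersecting ℓ₁ and ℓ₂: solving the 2×2 system gives (x, y) = (-71, 7).
Substitute into ℓ₃: (26)(-71) + (-2)(7) = -1860.
But ℓ₃ requires -1857 ≠ -1860, so the three lines have no common point.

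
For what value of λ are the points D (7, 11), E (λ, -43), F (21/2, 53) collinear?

The three points are collinear iff det[DE; DF] = 0.
This determinant is linear in λ: (42)λ + (-105) = 0, so λ = 5/2.

5/2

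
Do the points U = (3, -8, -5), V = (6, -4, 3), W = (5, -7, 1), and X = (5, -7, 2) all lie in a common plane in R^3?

No

The four points are coplanar iff the 3×3 determinant with rows UV, UW, UX is zero.
Rows: (3, 4, 8), (2, 1, 6), (2, 1, 7).
Expanding along the first row: (3)(1) − (4)(2) + (8)(0) = -5.
Nonzero ⇒ not coplanar.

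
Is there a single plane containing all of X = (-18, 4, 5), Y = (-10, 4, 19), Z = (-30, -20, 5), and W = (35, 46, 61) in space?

With X as base: XY = (8, 0, 14), XZ = (-12, -24, 0), XW = (53, 42, 56).
XZ × XW = (-1344, 672, 768).
XY · (XZ × XW) = 0.
The scalar triple product vanishes, so the four points are coplanar.

Yes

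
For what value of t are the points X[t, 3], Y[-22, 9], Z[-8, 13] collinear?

-43

Collinearity: (X − Y) must be parallel to (Z − Y) = (14, 4).
Cross-multiplying the components: (t − (-22))·(4) = (-6)·(14).
Solving gives t = -43.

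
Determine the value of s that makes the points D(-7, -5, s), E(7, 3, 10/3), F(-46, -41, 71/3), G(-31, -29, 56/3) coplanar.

8/3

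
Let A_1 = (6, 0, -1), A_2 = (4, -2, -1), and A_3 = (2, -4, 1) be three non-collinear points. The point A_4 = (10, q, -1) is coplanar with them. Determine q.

The plane through A_1, A_2, A_3 has equation −4x + 4y = -24.
Substituting A_4: (4)q + (-40) = -24, so q = 4.

4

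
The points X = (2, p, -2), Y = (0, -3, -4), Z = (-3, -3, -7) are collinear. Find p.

-3

Direction YZ = (-3, 0, -3). From the x-coordinate of X, the parameter along the line is τ = (2 − 0)/(-3) = -2/3.
Then p = (-3) + (-2/3)·(0) = -3.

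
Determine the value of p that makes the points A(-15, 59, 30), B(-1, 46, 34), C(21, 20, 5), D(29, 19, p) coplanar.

Normal to plane ABC: n = (481, 494, -78); plane equation n·P = 19591.
Requiring n·D = 19591: (-78)p + (23335) = 19591.
So p = 48.

48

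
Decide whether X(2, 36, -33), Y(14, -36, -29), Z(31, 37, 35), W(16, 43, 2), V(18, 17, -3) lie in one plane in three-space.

No

The plane through X, Y, Z has normal n = XY × XZ = (-4900, -700, 2100) and equation n·P = -104300.
Checking the remaining points: n·W = -104300, n·V = -106400.
Since n·V = -106400 ≠ -104300, V is off the plane and the points are not all coplanar.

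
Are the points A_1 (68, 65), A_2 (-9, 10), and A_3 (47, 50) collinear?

Yes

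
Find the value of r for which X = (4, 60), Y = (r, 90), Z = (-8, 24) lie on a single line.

The three points are collinear iff det[XY; XZ] = 0.
This determinant is linear in r: (-36)r + (504) = 0, so r = 14.

14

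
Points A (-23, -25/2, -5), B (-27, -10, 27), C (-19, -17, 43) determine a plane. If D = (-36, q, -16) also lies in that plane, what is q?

-3/2

The plane through A, B, C has equation 264x + 320y + 8z = -10112.
Substituting D: (320)q + (-9632) = -10112, so q = -3/2.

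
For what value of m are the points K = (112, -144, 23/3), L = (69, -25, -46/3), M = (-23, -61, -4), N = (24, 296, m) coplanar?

Normal to plane KLM: n = (1562/3, 7810/3, 12496); plane equation n·P = -662288/3.
Requiring n·N = -662288/3: (12496)m + (2349248/3) = -662288/3.
So m = -241/3.

-241/3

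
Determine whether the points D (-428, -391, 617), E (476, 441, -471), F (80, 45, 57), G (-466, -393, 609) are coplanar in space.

A normal to the plane through D, E, F is n = DE × DF = (8448, -46464, -28512).
The plane has equation n·P = -3040224. For G: n·G = -3040224.
Equal, so G lies in the plane and all four are coplanar.

Yes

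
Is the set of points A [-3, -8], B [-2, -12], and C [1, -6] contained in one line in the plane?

AB = (1, -4), AC = (4, 2).
det[AB; AC] = (1)(2) − (-4)(4) = 18.
The determinant is nonzero, so they are not collinear.

No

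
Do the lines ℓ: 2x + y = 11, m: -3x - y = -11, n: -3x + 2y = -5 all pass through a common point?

The three lines meet at one point iff the augmented coefficient matrix [aᵢ bᵢ cᵢ] has rank < 3, i.e. its determinant vanishes.
Here the determinant is -27.
Nonzero, so no common point exists.

No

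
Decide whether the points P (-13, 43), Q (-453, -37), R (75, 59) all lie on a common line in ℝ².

PQ = (-440, -80), PR = (88, 16).
det[PQ; PR] = (-440)(16) − (-80)(88) = 0.
The determinant is zero, so the points are collinear.

Yes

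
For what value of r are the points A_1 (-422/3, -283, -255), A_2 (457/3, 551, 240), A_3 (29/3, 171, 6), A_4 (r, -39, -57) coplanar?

8/3

Coplanarity ⇔ det[A_1A_2; A_1A_3; A_1A_4] = 0.
Expanding, this is linear in r: (-7056)r + (18816) = 0.
So r = 8/3.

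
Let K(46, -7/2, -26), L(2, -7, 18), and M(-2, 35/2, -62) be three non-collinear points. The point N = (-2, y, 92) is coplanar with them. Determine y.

Coplanarity requires KL · (KM × KN) = 0.
KL = (-44, -7/2, 44), KM = (-48, 21, -36); the triple product is linear in y with coefficient -3696 and constant term -103488.
Setting it to zero: y = -28.

-28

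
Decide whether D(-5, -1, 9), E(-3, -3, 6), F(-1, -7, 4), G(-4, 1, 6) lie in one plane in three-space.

Yes

The four points are coplanar iff the 3×3 determinant with rows DE, DF, DG is zero.
Rows: (2, -2, -3), (4, -6, -5), (1, 2, -3).
Expanding along the first row: (2)(28) − (-2)(-7) + (-3)(14) = 0.
Zero determinant ⇒ coplanar.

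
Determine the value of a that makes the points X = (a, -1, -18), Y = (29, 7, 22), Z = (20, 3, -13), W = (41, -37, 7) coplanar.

Coplanarity ⇔ det[XY; XZ; XW] = 0.
Expanding, this is linear in a: (1480)a + (-29600) = 0.
So a = 20.

20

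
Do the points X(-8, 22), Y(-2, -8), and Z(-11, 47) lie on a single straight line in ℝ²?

XY = (6, -30), XZ = (-3, 25).
If collinear, XZ would be a scalar multiple of XY. But (6)·(25) ≠ (-30)·(-3) (difference 60), so they are not parallel; the points are not collinear.

No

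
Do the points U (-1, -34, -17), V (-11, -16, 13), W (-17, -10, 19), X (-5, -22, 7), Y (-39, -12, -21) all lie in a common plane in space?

No

The plane through U, V, W has normal n = UV × UW = (-72, -120, 48) and equation n·P = 3336.
Checking the remaining points: n·X = 3336, n·Y = 3240.
Since n·Y = 3240 ≠ 3336, Y is off the plane and the points are not all coplanar.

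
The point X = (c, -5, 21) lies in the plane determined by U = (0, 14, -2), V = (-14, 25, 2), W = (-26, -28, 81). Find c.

The plane through U, V, W has equation 1081x + 1058y + 874z = 13064.
Substituting X: (1081)c + (13064) = 13064, so c = 0.

0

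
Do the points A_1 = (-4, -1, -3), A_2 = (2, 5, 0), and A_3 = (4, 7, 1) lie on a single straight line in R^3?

A_1A_2 = (6, 6, 3), A_1A_3 = (8, 8, 4).
A_1A_2 × A_1A_3 = (0, 0, 0).
The cross product vanishes, so the three points are collinear.

Yes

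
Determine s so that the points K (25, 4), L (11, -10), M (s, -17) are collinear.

Collinearity: (M − K) must be parallel to (L − K) = (-14, -14).
Cross-multiplying the components: (s − 25)·(-14) = (-21)·(-14).
Solving gives s = 4.

4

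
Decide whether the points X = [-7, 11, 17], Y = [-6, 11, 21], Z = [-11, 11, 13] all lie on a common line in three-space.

No

XY = (1, 0, 4), XZ = (-4, 0, -4).
XY × XZ = (0, -12, 0).
The cross product is nonzero, so the points do not lie on one line.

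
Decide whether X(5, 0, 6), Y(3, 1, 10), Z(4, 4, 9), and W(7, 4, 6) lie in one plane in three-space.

No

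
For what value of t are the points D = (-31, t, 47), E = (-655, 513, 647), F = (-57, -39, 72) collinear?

Direction EF = (598, -552, -575). From the x-coordinate of D, the parameter along the line is τ = (-31 − (-655))/598 = 24/23.
Then t = 513 + 24/23·(-552) = -63.

-63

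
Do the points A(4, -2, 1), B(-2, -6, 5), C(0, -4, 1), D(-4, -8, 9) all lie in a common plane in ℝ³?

Yes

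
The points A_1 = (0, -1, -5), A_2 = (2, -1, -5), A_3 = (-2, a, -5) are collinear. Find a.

-1

Collinearity requires A_1A_2 × A_1A_3 = 0; each component is linear in a.
The z-component gives (2)a + (2) = 0, so a = -1.
The remaining components then also vanish.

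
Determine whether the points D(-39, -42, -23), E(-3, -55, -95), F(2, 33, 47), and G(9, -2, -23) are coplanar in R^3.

No

With D as base: DE = (36, -13, -72), DF = (41, 75, 70), DG = (48, 40, 0).
DF × DG = (-2800, 3360, -1960).
DE · (DF × DG) = -3360.
Since -3360 ≠ 0, the four points are not coplanar.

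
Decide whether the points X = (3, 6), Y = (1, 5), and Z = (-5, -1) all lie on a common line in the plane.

No

XY = (-2, -1), XZ = (-8, -7).
Twice the signed area of △XYZ is (-2)(-7) − (-1)(-8) = 6.
The area is nonzero, so the three points are not collinear.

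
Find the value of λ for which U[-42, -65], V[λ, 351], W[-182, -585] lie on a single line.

70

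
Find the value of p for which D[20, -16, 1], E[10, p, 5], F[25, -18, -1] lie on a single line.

Collinearity requires DE × DF = 0; each component is linear in p.
The x-component gives (-2)p + (-24) = 0, so p = -12.
The remaining components then also vanish.

-12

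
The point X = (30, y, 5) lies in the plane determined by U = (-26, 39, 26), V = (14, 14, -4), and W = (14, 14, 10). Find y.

4

Coplanarity requires UV · (UW × UX) = 0.
UV = (40, -25, -30), UW = (40, -25, -16); the triple product is linear in y with coefficient -560 and constant term 2240.
Setting it to zero: y = 4.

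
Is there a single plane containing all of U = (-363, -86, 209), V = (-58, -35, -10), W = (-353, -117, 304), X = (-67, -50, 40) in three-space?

No

The four points are coplanar iff the 3×3 determinant with rows UV, UW, UX is zero.
Rows: (305, 51, -219), (10, -31, 95), (296, 36, -169).
Expanding along the first row: (305)(1819) − (51)(-29810) + (-219)(9536) = -13279.
Nonzero ⇒ not coplanar.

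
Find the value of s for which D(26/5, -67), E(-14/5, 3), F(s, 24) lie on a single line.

-26/5

Collinearity: (F − D) must be parallel to (E − D) = (-8, 70).
Cross-multiplying the components: (s − 26/5)·(70) = (91)·(-8).
Solving gives s = -26/5.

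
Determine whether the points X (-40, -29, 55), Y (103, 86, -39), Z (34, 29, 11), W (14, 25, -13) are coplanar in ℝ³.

The four points are coplanar iff the 3×3 determinant with rows XY, XZ, XW is zero.
Rows: (143, 115, -94), (74, 58, -44), (54, 54, -68).
Expanding along the first row: (143)(-1568) − (115)(-2656) + (-94)(864) = 0.
Zero determinant ⇒ coplanar.

Yes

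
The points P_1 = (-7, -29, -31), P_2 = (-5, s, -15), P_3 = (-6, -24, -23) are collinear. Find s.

Collinearity requires P_1P_2 × P_1P_3 = 0; each component is linear in s.
The x-component gives (8)s + (152) = 0, so s = -19.
The remaining components then also vanish.

-19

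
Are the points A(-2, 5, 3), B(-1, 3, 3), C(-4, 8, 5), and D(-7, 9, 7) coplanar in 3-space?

A normal to the plane through A, B, C is n = AB × AC = (-4, -2, -1).
The plane has equation n·P = -5. For D: n·D = 3.
3 ≠ -5, so D is off the plane.

No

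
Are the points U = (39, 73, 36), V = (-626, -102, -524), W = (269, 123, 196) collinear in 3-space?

UV = (-665, -175, -560), UW = (230, 50, 160).
Comparing components 3 and 1: (-560)(230) − (-665)(160) = -22400 ≠ 0, so UV and UW are not parallel and the points are not collinear.

No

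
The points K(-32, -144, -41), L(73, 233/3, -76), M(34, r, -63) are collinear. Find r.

-14/3

Collinearity requires KL × KM = 0; each component is linear in r.
The x-component gives (35)r + (490/3) = 0, so r = -14/3.
The remaining components then also vanish.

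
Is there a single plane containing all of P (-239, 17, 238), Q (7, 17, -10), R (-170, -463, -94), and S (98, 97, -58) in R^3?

With P as base: PQ = (246, 0, -248), PR = (69, -480, -332), PS = (337, 80, -296).
PR × PS = (168640, -91460, 167280).
PQ · (PR × PS) = 0.
The scalar triple product vanishes, so the four points are coplanar.

Yes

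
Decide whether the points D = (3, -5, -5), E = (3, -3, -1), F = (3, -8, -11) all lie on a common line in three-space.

DE = (0, 2, 4), DF = (0, -3, -6).
DE × DF = (0, 0, 0).
The cross product vanishes, so the three points are collinear.

Yes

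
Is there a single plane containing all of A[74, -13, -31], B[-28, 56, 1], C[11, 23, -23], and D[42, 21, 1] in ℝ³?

A normal to the plane through A, B, C is n = AB × AC = (-600, -1200, 675).
The plane has equation n·P = -49725. For D: n·D = -49725.
Equal, so D lies in the plane and all four are coplanar.

Yes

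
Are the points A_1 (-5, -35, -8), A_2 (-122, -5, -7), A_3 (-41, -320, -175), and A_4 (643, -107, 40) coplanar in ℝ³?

Yes

The four points are coplanar iff the 3×3 determinant with rows A_1A_2, A_1A_3, A_1A_4 is zero.
Rows: (-117, 30, 1), (-36, -285, -167), (648, -72, 48).
Expanding along the first row: (-117)(-25704) − (30)(106488) + (1)(187272) = 0.
Zero determinant ⇒ coplanar.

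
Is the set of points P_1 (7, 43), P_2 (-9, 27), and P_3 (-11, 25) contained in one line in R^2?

P_1P_2 = (-16, -16), P_1P_3 = (-18, -18).
det[P_1P_2; P_1P_3] = (-16)(-18) − (-16)(-18) = 0.
The determinant is zero, so the points are collinear.

Yes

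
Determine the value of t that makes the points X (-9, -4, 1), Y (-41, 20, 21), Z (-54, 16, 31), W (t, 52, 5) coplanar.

-25

Coplanarity ⇔ det[XY; XZ; XW] = 0.
Expanding, this is linear in t: (320)t + (8000) = 0.
So t = -25.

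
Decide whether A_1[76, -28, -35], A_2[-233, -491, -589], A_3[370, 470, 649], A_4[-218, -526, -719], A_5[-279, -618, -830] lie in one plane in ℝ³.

Yes

The plane through A_1, A_2, A_3 has normal n = A_1A_2 × A_1A_3 = (-40800, 48480, -17760) and equation n·P = -3836640.
Checking the remaining points: n·A_4 = -3836640, n·A_5 = -3836640.
All equal -3836640, so all 5 points lie in one plane.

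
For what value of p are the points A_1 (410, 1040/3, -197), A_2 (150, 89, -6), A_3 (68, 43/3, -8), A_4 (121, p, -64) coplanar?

206/3

The points are coplanar iff A_1A_2 · (A_1A_3 × A_1A_4) = 0.
Expanding, this is linear in p: (-16182)p + (1111164) = 0.
So p = 206/3.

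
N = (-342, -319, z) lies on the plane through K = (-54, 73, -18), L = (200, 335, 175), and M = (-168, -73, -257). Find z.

Coplanarity requires KL · (KM × KN) = 0.
KL = (254, 262, 193), KM = (-114, -146, -239); the triple product is linear in z with coefficient -7216 and constant term -5383136.
Setting it to zero: z = -746.

-746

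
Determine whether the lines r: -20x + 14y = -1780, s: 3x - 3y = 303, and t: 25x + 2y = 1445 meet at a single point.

Yes

Intersecting r and s: solving the 2×2 system gives (x, y) = (61, -40).
Substitute into t: (25)(61) + (2)(-40) = 1445.
This equals 1445, so (61, -40) lies on all three lines and they are concurrent.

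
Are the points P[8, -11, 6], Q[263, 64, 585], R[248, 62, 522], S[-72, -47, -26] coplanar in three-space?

Yes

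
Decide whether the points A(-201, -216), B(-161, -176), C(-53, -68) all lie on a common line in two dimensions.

Yes

AB = (40, 40), AC = (148, 148).
det[AB; AC] = (40)(148) − (40)(148) = 0.
The determinant is zero, so the points are collinear.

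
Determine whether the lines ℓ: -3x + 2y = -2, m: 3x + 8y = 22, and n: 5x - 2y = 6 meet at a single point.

Intersecting ℓ and m: solving the 2×2 system gives (x, y) = (2, 2).
Substitute into n: (5)(2) + (-2)(2) = 6.
This equals 6, so (2, 2) lies on all three lines and they are concurrent.

Yes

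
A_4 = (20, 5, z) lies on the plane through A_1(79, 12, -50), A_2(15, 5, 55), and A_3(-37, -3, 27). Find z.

20

A normal to the plane is n = A_1A_2 × A_1A_3 = (1036, -7252, 148).
A_4 lies in the plane iff n · A_1A_4 = 0.
This gives (148)z + (-2960) = 0, so z = 20.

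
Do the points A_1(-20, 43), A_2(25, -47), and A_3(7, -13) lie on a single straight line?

No

A_1A_2 = (45, -90), A_1A_3 = (27, -56).
Twice the signed area of △A_1A_2A_3 is (45)(-56) − (-90)(27) = -90.
The area is nonzero, so the three points are not collinear.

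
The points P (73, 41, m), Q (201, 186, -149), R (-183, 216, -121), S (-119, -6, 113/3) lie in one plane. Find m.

-23

Coplanarity ⇔ det[PQ; PR; PS] = 0.
Expanding, this is linear in m: (-83328)m + (-1916544) = 0.
So m = -23.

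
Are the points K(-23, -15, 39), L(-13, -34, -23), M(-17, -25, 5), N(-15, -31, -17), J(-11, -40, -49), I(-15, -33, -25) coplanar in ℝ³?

The plane through K, L, M has normal n = KL × KM = (26, -32, 14) and equation n·P = 428.
Checking the remaining points: n·N = 364, n·J = 308, n·I = 316.
Since n·N = 364 ≠ 428, N is off the plane and the points are not all coplanar.

No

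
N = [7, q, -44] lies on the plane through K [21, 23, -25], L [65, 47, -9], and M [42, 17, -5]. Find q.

Coplanarity requires KL · (KM × KN) = 0.
KL = (44, 24, 16), KM = (21, -6, 20); the triple product is linear in q with coefficient -544 and constant term 19040.
Setting it to zero: q = 35.

35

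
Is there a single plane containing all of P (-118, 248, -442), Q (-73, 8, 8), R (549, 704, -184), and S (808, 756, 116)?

Yes

The four points are coplanar iff the 3×3 determinant with rows PQ, PR, PS is zero.
Rows: (45, -240, 450), (667, 456, 258), (926, 508, 558).
Expanding along the first row: (45)(123384) − (-240)(133278) + (450)(-83420) = 0.
Zero determinant ⇒ coplanar.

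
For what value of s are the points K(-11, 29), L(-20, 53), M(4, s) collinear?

The three points are collinear iff det[KL; KM] = 0.
This determinant is linear in s: (-9)s + (-99) = 0, so s = -11.

-11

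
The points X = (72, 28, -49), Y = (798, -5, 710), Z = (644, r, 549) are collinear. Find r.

Direction XY = (726, -33, 759). From the x-coordinate of Z, the parameter along the line is τ = (644 − 72)/726 = 26/33.
Then r = 28 + 26/33·(-33) = 2.

2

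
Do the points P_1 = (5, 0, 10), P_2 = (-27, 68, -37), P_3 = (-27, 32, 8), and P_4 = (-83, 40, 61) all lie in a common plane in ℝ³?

The four points are coplanar iff the 3×3 determinant with rows P_1P_2, P_1P_3, P_1P_4 is zero.
Rows: (-32, 68, -47), (-32, 32, -2), (-88, 40, 51).
Expanding along the first row: (-32)(1712) − (68)(-1808) + (-47)(1536) = -4032.
Nonzero ⇒ not coplanar.

No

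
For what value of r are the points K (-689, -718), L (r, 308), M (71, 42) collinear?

337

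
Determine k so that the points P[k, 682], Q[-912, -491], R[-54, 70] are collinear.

882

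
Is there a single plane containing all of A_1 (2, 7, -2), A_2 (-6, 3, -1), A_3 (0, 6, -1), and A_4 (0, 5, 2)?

With A_1 as base: A_1A_2 = (-8, -4, 1), A_1A_3 = (-2, -1, 1), A_1A_4 = (-2, -2, 4).
A_1A_3 × A_1A_4 = (-2, 6, 2).
A_1A_2 · (A_1A_3 × A_1A_4) = -6.
Since -6 ≠ 0, the four points are not coplanar.

No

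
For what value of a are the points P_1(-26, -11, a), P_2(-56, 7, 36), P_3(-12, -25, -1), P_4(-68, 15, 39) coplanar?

The points are coplanar iff P_1P_2 · (P_1P_3 × P_1P_4) = 0.
Expanding, this is linear in a: (32)a + (-1536) = 0.
So a = 48.

48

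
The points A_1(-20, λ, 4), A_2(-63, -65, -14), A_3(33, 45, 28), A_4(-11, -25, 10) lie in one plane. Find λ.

Coplanarity ⇔ det[A_1A_2; A_1A_3; A_1A_4] = 0.
Expanding, this is linear in λ: (120)λ + (360) = 0.
So λ = -3.

-3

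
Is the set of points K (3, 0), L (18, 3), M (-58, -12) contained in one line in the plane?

No

KL = (15, 3), KM = (-61, -12).
Twice the signed area of △KLM is (15)(-12) − (3)(-61) = 3.
The area is nonzero, so the three points are not collinear.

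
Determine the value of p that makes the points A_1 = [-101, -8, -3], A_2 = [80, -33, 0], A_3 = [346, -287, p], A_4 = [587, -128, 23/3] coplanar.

Normal to plane A_1A_2A_4: n = (280/3, 400/3, -4520); plane equation n·P = 9200/3.
Requiring n·A_3 = 9200/3: (-4520)p + (-17920/3) = 9200/3.
So p = -2.

-2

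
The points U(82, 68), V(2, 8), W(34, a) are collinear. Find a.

The three points are collinear iff det[UV; UW] = 0.
This determinant is linear in a: (-80)a + (2560) = 0, so a = 32.

32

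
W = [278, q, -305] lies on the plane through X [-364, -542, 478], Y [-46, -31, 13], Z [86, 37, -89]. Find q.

A normal to the plane is n = XY × XZ = (-20502, -28944, -45828).
W lies in the plane iff n · XW = 0.
This gives (-28944)q + (7033392) = 0, so q = 243.

243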